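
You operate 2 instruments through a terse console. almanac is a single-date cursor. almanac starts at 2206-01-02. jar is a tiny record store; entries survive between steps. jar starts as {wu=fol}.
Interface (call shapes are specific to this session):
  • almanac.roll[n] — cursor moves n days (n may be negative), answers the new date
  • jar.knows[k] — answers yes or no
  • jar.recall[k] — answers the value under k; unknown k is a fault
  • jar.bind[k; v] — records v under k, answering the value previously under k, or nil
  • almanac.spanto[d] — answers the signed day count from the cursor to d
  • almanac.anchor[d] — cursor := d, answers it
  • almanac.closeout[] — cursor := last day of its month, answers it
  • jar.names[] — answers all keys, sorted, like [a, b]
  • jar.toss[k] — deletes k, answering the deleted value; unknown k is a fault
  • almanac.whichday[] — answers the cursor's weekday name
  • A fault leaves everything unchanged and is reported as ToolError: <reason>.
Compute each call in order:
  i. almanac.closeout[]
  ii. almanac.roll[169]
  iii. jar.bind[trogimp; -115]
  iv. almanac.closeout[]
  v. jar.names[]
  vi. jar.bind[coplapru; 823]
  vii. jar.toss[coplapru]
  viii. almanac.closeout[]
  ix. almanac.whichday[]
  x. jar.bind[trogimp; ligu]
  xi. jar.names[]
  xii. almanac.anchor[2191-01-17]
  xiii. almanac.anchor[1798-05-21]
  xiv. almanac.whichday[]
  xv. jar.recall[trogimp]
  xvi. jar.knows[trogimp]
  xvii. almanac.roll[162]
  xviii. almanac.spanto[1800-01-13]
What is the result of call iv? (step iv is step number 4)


Answer: 2206-07-31

Derivation:
Step: closeout[]
Result: 2206-01-31
Step: roll[n→169]
Result: 2206-07-19
Step: bind[k→trogimp; v→-115]
Result: nil
Step: closeout[]
Result: 2206-07-31
Step: names[]
Result: [trogimp, wu]
Step: bind[k→coplapru; v→823]
Result: nil
Step: toss[k→coplapru]
Result: 823
Step: closeout[]
Result: 2206-07-31
Step: whichday[]
Result: Thursday
Step: bind[k→trogimp; v→ligu]
Result: -115
Step: names[]
Result: [trogimp, wu]
Step: anchor[d→2191-01-17]
Result: 2191-01-17
Step: anchor[d→1798-05-21]
Result: 1798-05-21
Step: whichday[]
Result: Monday
Step: recall[k→trogimp]
Result: ligu
Step: knows[k→trogimp]
Result: yes
Step: roll[n→162]
Result: 1798-10-30
Step: spanto[d→1800-01-13]
Result: 440


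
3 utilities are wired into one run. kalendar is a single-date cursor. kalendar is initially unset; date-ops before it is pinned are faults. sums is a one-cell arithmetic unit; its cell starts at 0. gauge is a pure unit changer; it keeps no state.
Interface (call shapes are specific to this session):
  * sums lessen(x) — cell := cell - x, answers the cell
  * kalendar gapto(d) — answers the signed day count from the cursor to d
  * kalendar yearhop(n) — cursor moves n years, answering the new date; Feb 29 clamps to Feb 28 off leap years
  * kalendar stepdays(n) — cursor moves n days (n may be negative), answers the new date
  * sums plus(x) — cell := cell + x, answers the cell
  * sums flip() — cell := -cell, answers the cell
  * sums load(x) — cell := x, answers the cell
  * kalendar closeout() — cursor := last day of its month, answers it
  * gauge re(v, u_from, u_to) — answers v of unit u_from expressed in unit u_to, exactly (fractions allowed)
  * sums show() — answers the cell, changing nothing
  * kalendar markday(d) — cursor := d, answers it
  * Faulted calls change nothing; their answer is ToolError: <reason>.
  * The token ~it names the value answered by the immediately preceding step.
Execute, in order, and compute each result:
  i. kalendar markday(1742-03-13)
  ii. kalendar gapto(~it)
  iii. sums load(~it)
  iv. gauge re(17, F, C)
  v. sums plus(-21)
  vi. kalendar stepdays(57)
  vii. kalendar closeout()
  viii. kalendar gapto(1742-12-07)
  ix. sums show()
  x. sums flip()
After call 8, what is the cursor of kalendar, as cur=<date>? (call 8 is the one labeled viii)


Using kalendar markday passing 1742-03-13, which returns 1742-03-13.
I invoke kalendar gapto passing ~it, and get 0.
Using sums load passing ~it, and see 0.
I use gauge re passing 17, F, C, giving -25/3.
Then sums plus passing -21, — result: -21.
Then kalendar stepdays passing 57, — result: 1742-05-09.
I try kalendar closeout(), yielding 1742-05-31.
I run kalendar gapto passing 1742-12-07, and see 190.
I use sums show(), yielding -21.
I use sums flip: 21.

Answer: cur=1742-05-31


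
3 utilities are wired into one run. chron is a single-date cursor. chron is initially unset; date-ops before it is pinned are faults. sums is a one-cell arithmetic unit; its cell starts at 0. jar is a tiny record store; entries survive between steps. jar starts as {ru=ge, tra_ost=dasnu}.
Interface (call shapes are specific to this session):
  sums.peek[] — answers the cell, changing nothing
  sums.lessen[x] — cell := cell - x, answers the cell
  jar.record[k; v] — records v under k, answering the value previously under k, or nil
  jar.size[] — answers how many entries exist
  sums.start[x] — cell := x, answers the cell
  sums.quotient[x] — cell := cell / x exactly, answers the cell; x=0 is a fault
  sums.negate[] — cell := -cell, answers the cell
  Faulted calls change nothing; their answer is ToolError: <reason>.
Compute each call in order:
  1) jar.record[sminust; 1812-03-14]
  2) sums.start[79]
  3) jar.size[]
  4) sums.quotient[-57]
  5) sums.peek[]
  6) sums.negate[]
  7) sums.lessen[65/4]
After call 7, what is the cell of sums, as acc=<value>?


Answer: acc=-3389/228

Derivation:
Step: jar.record[k='sminust'; v='1812-03-14']
Result: nil
Step: sums.start[x='79']
Result: 79
Step: jar.size[]
Result: 3
Step: sums.quotient[x='-57']
Result: -79/57
Step: sums.peek[]
Result: -79/57
Step: sums.negate[]
Result: 79/57
Step: sums.lessen[x='65/4']
Result: -3389/228


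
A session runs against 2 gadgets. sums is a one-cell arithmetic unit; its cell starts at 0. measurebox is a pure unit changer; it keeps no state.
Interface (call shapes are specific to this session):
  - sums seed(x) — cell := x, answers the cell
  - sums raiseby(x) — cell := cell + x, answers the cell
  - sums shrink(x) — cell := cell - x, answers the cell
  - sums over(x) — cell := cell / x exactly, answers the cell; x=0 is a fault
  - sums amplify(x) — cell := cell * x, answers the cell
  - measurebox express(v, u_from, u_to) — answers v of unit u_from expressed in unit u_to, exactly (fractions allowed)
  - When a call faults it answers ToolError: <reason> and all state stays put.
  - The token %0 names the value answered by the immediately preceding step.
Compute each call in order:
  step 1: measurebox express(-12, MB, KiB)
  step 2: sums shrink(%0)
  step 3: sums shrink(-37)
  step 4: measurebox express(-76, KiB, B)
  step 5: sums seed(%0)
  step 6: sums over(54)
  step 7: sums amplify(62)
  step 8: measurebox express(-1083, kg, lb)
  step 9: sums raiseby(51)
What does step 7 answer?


% measurebox express v=-12 u_from=MB u_to=KiB
  -46875/4
% sums shrink x=%0
  46875/4
% sums shrink x=-37
  47023/4
% measurebox express v=-76 u_from=KiB u_to=B
  -77824
% sums seed x=%0
  -77824
% sums over x=54
  -38912/27
% sums amplify x=62
  -2412544/27
% measurebox express v=-1083 u_from=kg u_to=lb
  -108300000000/45359237
% sums raiseby x=51
  -2411167/27

Answer: -2412544/27


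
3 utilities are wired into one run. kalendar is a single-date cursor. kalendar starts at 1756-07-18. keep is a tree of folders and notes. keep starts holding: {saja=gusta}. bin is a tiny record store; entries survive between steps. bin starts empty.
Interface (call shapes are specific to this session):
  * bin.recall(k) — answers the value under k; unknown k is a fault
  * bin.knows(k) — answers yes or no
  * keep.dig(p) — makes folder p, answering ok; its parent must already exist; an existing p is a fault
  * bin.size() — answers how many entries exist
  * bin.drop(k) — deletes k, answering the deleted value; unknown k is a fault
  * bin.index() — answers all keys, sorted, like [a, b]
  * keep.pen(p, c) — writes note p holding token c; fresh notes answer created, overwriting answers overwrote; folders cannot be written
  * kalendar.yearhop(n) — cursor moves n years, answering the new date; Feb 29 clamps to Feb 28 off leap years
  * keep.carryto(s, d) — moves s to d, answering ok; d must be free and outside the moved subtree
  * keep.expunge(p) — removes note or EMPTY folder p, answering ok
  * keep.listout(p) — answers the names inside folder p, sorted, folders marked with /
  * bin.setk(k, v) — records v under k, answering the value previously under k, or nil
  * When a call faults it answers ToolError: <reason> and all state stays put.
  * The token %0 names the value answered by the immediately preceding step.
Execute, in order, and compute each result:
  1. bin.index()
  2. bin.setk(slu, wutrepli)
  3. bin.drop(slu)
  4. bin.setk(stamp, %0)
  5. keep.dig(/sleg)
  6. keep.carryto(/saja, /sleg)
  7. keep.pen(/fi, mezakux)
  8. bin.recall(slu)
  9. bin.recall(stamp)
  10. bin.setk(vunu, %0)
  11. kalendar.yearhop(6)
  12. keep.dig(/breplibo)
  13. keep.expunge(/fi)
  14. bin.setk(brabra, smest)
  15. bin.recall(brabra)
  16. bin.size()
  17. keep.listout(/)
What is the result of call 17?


~$ bin.index
  []
~$ bin.setk k=slu v=wutrepli
  nil
~$ bin.drop k=slu
  wutrepli
~$ bin.setk k=stamp v=%0
  nil
~$ keep.dig p=/sleg
  ok
~$ keep.carryto s=/saja d=/sleg
  ToolError: exists
~$ keep.pen p=/fi c=mezakux
  created
~$ bin.recall k=slu
  ToolError: no such key slu
~$ bin.recall k=stamp
  wutrepli
~$ bin.setk k=vunu v=%0
  nil
~$ kalendar.yearhop n=6
  1762-07-18
~$ keep.dig p=/breplibo
  ok
~$ keep.expunge p=/fi
  ok
~$ bin.setk k=brabra v=smest
  nil
~$ bin.recall k=brabra
  smest
~$ bin.size
  3
~$ keep.listout p=/
  [breplibo/, saja, sleg/]

Answer: [breplibo/, saja, sleg/]


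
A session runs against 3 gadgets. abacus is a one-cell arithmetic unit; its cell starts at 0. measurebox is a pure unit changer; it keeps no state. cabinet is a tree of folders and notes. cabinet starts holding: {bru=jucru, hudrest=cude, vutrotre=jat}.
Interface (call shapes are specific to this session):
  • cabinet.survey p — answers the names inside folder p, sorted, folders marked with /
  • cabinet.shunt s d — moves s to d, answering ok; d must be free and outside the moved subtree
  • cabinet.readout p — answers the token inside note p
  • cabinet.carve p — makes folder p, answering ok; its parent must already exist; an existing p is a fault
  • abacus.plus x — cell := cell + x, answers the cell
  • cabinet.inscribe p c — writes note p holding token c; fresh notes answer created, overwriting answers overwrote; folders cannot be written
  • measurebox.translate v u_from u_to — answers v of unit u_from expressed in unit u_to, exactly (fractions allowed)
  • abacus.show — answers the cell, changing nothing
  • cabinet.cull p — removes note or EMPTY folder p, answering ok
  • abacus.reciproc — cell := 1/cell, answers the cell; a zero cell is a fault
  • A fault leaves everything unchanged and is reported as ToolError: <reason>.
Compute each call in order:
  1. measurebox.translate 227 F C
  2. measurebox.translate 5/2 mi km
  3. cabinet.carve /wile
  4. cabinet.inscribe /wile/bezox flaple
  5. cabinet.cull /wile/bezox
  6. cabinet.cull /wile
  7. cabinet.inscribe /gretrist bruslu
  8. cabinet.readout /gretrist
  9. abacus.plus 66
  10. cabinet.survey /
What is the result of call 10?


Answer: [bru, gretrist, hudrest, vutrotre]

Derivation:
-- 1. measurebox.translate(v: 227, u_from: F, u_to: C) => 325/3
-- 2. measurebox.translate(v: 5/2, u_from: mi, u_to: km) => 12573/3125
-- 3. cabinet.carve(p: /wile) => ok
-- 4. cabinet.inscribe(p: /wile/bezox, c: flaple) => created
-- 5. cabinet.cull(p: /wile/bezox) => ok
-- 6. cabinet.cull(p: /wile) => ok
-- 7. cabinet.inscribe(p: /gretrist, c: bruslu) => created
-- 8. cabinet.readout(p: /gretrist) => bruslu
-- 9. abacus.plus(x: 66) => 66
-- 10. cabinet.survey(p: /) => [bru, gretrist, hudrest, vutrotre]


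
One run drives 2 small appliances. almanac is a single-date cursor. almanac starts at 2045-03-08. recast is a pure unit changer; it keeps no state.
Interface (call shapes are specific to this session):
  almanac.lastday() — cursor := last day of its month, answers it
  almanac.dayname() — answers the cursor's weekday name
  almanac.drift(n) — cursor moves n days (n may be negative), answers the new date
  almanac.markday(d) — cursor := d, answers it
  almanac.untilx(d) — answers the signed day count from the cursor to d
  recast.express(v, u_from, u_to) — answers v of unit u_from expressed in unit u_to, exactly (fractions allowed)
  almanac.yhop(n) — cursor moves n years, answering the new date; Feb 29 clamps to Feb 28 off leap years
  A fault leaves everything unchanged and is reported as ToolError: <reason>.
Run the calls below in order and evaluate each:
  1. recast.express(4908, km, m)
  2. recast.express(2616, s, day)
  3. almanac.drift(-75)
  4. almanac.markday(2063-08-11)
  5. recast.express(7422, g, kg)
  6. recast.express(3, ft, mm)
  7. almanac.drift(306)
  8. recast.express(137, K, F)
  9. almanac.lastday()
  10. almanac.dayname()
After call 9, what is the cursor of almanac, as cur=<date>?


Answer: cur=2064-06-30

Derivation:
;; recast.express(4908, km, m) ~> 4908000
;; recast.express(2616, s, day) ~> 109/3600
;; almanac.drift(-75) ~> 2044-12-23
;; almanac.markday(2063-08-11) ~> 2063-08-11
;; recast.express(7422, g, kg) ~> 3711/500
;; recast.express(3, ft, mm) ~> 4572/5
;; almanac.drift(306) ~> 2064-06-12
;; recast.express(137, K, F) ~> -21307/100
;; almanac.lastday() ~> 2064-06-30
;; almanac.dayname() ~> Monday


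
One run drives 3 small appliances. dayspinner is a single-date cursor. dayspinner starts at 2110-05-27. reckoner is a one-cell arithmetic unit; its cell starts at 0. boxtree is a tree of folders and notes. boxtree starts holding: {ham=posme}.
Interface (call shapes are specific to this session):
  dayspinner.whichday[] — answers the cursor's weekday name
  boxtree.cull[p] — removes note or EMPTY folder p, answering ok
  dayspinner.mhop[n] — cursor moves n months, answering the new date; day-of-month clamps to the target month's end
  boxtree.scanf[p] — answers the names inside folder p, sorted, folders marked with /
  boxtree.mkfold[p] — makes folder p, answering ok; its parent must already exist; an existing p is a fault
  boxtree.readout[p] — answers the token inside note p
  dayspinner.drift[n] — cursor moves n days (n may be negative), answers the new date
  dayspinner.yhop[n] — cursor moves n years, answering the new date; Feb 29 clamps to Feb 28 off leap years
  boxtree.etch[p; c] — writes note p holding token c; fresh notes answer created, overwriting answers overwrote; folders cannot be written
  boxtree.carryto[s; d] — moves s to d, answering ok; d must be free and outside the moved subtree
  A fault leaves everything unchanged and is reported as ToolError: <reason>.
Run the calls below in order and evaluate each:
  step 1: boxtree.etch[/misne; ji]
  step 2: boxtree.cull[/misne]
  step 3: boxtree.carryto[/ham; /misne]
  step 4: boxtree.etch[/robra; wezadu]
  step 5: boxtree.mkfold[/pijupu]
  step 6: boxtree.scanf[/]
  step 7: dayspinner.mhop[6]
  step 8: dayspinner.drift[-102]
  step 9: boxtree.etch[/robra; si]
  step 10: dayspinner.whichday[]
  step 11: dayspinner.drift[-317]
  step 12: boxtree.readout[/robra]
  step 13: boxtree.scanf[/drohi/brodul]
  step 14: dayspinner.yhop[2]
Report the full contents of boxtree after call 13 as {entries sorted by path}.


Answer: {misne=posme, pijupu/, robra=si}

Derivation:
→ boxtree.etch(p→/misne, c→ji)
← created
→ boxtree.cull(p→/misne)
← ok
→ boxtree.carryto(s→/ham, d→/misne)
← ok
→ boxtree.etch(p→/robra, c→wezadu)
← created
→ boxtree.mkfold(p→/pijupu)
← ok
→ boxtree.scanf(p→/)
← [misne, pijupu/, robra]
→ dayspinner.mhop(n→6)
← 2110-11-27
→ dayspinner.drift(n→-102)
← 2110-08-17
→ boxtree.etch(p→/robra, c→si)
← overwrote
→ dayspinner.whichday()
← Sunday
→ dayspinner.drift(n→-317)
← 2109-10-04
→ boxtree.readout(p→/robra)
← si
→ boxtree.scanf(p→/drohi/brodul)
← ToolError: not found
→ dayspinner.yhop(n→2)
← 2111-10-04


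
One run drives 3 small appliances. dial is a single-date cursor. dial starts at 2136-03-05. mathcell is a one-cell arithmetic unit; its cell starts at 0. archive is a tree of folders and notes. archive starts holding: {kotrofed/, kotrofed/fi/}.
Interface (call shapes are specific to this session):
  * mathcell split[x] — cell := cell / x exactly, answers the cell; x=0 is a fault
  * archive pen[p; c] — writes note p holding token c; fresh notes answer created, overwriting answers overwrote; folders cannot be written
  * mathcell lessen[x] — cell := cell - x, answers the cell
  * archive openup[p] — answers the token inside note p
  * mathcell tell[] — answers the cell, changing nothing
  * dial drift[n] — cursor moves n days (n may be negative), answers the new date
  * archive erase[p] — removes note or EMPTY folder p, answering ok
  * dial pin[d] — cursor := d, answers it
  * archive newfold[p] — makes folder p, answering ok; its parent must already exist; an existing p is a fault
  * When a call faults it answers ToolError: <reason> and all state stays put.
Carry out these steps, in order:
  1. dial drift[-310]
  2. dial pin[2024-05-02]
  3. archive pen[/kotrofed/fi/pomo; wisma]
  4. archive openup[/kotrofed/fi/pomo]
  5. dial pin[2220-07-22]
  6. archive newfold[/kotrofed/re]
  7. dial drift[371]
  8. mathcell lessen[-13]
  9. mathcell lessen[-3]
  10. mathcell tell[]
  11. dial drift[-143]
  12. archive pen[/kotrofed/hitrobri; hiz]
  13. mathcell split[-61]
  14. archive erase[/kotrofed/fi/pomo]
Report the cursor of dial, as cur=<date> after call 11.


Answer: cur=2221-03-07

Derivation:
>>> dial drift -310
:: 2135-04-30
>>> dial pin 2024-05-02
:: 2024-05-02
>>> archive pen /kotrofed/fi/pomo wisma
:: created
>>> archive openup /kotrofed/fi/pomo
:: wisma
>>> dial pin 2220-07-22
:: 2220-07-22
>>> archive newfold /kotrofed/re
:: ok
>>> dial drift 371
:: 2221-07-28
>>> mathcell lessen -13
:: 13
>>> mathcell lessen -3
:: 16
>>> mathcell tell
:: 16
>>> dial drift -143
:: 2221-03-07
>>> archive pen /kotrofed/hitrobri hiz
:: created
>>> mathcell split -61
:: -16/61
>>> archive erase /kotrofed/fi/pomo
:: ok


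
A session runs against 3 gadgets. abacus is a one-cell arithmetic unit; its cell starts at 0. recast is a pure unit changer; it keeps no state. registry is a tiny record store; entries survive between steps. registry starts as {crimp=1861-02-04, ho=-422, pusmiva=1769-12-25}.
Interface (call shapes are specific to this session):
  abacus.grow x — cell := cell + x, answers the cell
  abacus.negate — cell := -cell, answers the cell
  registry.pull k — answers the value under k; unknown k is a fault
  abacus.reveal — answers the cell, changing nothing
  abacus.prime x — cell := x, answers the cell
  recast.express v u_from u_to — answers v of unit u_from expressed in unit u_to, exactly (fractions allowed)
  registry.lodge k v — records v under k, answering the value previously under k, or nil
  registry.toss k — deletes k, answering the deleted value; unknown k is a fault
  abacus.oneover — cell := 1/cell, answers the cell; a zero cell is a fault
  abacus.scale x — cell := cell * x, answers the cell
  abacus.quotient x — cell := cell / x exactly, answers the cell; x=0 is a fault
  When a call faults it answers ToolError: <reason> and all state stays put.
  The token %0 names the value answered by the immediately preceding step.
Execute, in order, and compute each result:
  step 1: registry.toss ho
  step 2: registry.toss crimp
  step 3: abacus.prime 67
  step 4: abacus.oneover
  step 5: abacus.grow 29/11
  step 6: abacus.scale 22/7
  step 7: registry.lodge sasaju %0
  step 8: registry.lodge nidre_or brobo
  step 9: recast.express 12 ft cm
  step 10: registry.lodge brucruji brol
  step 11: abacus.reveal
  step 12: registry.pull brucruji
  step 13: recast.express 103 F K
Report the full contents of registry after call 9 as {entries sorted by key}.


Answer: {nidre_or=brobo, pusmiva=1769-12-25, sasaju=3908/469}

Derivation:
Do: registry.toss[k='ho']
See: -422
Do: registry.toss[k='crimp']
See: 1861-02-04
Do: abacus.prime[x='67']
See: 67
Do: abacus.oneover[]
See: 1/67
Do: abacus.grow[x='29/11']
See: 1954/737
Do: abacus.scale[x='22/7']
See: 3908/469
Do: registry.lodge[k='sasaju'; v='%0']
See: nil
Do: registry.lodge[k='nidre_or'; v='brobo']
See: nil
Do: recast.express[v='12'; u_from='ft'; u_to='cm']
See: 9144/25
Do: registry.lodge[k='brucruji'; v='brol']
See: nil
Do: abacus.reveal[]
See: 3908/469
Do: registry.pull[k='brucruji']
See: brol
Do: recast.express[v='103'; u_from='F'; u_to='K']
See: 56267/180


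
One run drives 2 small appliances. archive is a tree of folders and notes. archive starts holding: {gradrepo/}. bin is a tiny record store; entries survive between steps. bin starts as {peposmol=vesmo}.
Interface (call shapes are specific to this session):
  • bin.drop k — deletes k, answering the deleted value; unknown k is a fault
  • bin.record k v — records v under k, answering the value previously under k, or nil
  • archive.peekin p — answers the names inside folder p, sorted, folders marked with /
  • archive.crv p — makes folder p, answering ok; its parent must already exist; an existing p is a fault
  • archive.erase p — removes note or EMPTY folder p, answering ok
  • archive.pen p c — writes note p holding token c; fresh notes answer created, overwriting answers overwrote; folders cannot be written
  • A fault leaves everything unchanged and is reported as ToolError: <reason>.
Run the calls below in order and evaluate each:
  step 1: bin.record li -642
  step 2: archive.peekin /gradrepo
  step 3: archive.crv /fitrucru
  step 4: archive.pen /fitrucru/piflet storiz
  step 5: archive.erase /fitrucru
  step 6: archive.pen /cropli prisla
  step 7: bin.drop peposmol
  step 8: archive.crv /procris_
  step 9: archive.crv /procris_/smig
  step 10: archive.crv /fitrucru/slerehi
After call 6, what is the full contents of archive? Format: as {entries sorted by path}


Answer: {cropli=prisla, fitrucru/, fitrucru/piflet=storiz, gradrepo/}

Derivation:
==> bin.record(k=li, v=-642)
<== nil
==> archive.peekin(p=/gradrepo)
<== []
==> archive.crv(p=/fitrucru)
<== ok
==> archive.pen(p=/fitrucru/piflet, c=storiz)
<== created
==> archive.erase(p=/fitrucru)
<== ToolError: not empty
==> archive.pen(p=/cropli, c=prisla)
<== created
==> bin.drop(k=peposmol)
<== vesmo
==> archive.crv(p=/procris_)
<== ok
==> archive.crv(p=/procris_/smig)
<== ok
==> archive.crv(p=/fitrucru/slerehi)
<== ok


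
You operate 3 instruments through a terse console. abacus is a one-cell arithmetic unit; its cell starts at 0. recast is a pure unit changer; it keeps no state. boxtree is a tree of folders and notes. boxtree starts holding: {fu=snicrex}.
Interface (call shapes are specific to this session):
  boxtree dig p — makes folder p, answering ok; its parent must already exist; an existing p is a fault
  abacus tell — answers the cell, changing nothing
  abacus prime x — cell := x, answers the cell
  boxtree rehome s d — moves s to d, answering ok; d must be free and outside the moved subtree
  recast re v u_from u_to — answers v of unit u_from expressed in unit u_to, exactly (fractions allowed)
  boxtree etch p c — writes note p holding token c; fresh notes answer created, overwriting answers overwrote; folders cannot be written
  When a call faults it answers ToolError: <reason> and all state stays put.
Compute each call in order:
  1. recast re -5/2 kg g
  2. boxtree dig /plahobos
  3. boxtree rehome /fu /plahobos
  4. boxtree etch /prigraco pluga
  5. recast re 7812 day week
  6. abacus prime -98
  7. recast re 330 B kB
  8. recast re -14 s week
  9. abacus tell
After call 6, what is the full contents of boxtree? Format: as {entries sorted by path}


Answer: {fu=snicrex, plahobos/, prigraco=pluga}

Derivation:
→ recast re(v=-5/2, u_from=kg, u_to=g)
← -2500
→ boxtree dig(p=/plahobos)
← ok
→ boxtree rehome(s=/fu, d=/plahobos)
← ToolError: exists
→ boxtree etch(p=/prigraco, c=pluga)
← created
→ recast re(v=7812, u_from=day, u_to=week)
← 1116
→ abacus prime(x=-98)
← -98
→ recast re(v=330, u_from=B, u_to=kB)
← 33/100
→ recast re(v=-14, u_from=s, u_to=week)
← -1/43200
→ abacus tell()
← -98


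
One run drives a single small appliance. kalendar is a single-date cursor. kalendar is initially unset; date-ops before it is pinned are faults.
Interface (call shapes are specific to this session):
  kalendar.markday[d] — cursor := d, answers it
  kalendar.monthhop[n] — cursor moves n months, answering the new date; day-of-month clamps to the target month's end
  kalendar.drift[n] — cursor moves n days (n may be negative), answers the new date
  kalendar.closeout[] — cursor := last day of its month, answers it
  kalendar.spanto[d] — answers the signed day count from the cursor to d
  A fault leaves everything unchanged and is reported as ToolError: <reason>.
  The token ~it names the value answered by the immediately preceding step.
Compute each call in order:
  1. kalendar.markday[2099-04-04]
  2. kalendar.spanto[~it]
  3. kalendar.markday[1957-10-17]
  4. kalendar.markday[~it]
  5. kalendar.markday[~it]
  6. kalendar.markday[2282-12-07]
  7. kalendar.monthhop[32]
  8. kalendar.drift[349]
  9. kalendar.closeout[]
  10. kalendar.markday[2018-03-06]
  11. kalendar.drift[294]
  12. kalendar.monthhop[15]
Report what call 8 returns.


·→ kalendar.markday(d→2099-04-04)
·← 2099-04-04
·→ kalendar.spanto(d→~it)
·← 0
·→ kalendar.markday(d→1957-10-17)
·← 1957-10-17
·→ kalendar.markday(d→~it)
·← 1957-10-17
·→ kalendar.markday(d→~it)
·← 1957-10-17
·→ kalendar.markday(d→2282-12-07)
·← 2282-12-07
·→ kalendar.monthhop(n→32)
·← 2285-08-07
·→ kalendar.drift(n→349)
·← 2286-07-22
·→ kalendar.closeout()
·← 2286-07-31
·→ kalendar.markday(d→2018-03-06)
·← 2018-03-06
·→ kalendar.drift(n→294)
·← 2018-12-25
·→ kalendar.monthhop(n→15)
·← 2020-03-25

Answer: 2286-07-22


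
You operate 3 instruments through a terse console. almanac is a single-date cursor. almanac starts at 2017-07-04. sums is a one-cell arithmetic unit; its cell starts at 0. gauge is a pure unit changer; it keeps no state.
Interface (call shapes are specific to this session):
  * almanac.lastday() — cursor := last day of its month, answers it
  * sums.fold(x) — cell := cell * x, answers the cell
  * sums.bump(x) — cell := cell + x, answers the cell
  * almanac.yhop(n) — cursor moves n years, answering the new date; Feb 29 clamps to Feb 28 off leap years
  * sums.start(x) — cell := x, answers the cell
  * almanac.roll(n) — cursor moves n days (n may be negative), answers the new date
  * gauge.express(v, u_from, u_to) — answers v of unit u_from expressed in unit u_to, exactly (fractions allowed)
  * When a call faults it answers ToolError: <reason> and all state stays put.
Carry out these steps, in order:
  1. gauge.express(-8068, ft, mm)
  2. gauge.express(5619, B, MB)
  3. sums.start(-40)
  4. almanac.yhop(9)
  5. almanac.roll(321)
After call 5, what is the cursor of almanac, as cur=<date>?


Answer: cur=2027-05-21

Derivation:
# 1. gauge.express(v: -8068, u_from: ft, u_to: mm) -> -12295632/5
# 2. gauge.express(v: 5619, u_from: B, u_to: MB) -> 5619/1000000
# 3. sums.start(x: -40) -> -40
# 4. almanac.yhop(n: 9) -> 2026-07-04
# 5. almanac.roll(n: 321) -> 2027-05-21


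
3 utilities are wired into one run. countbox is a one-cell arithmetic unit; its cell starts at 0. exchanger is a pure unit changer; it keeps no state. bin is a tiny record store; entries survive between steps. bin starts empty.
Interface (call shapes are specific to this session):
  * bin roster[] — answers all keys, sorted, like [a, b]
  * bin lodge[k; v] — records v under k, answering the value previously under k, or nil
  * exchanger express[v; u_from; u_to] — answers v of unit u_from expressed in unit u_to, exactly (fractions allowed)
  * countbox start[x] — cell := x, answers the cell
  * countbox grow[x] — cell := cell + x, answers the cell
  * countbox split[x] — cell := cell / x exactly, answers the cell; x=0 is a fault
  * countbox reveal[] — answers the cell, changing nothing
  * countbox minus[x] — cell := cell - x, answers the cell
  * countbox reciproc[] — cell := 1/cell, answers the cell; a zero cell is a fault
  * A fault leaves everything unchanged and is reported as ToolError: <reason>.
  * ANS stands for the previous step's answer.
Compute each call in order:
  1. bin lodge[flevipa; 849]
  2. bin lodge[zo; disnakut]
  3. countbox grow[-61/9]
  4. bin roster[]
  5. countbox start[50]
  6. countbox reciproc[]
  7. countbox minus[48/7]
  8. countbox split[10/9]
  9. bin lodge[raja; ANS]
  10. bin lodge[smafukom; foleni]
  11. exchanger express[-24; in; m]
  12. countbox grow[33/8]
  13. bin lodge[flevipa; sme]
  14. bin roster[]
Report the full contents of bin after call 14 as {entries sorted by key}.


Answer: {flevipa=sme, raja=-21537/3500, smafukom=foleni, zo=disnakut}

Derivation:
Do: bin lodge[flevipa; 849]
See: nil
Do: bin lodge[zo; disnakut]
See: nil
Do: countbox grow[-61/9]
See: -61/9
Do: bin roster[]
See: [flevipa, zo]
Do: countbox start[50]
See: 50
Do: countbox reciproc[]
See: 1/50
Do: countbox minus[48/7]
See: -2393/350
Do: countbox split[10/9]
See: -21537/3500
Do: bin lodge[raja; ANS]
See: nil
Do: bin lodge[smafukom; foleni]
See: nil
Do: exchanger express[-24; in; m]
See: -381/625
Do: countbox grow[33/8]
See: -14199/7000
Do: bin lodge[flevipa; sme]
See: 849
Do: bin roster[]
See: [flevipa, raja, smafukom, zo]


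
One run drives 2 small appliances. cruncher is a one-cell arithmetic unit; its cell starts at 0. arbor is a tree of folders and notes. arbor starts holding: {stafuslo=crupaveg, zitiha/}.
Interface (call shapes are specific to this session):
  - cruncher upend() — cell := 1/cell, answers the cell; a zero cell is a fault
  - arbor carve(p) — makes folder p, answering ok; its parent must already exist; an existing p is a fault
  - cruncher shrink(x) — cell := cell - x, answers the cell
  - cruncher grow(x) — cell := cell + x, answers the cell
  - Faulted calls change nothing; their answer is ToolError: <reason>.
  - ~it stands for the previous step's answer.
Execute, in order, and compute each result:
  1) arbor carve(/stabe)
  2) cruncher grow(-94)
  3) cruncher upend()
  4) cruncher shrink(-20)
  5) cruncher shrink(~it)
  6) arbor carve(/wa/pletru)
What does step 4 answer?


I try arbor carve passing p→/stabe, yielding ok.
I use cruncher grow passing x→-94, and see -94.
Using cruncher upend, and observe -1/94.
Then cruncher shrink passing x→-20, which returns 1879/94.
Calling cruncher shrink passing x→~it, — result: 0.
I try arbor carve passing p→/wa/pletru, giving ToolError: no parent.

Answer: 1879/94


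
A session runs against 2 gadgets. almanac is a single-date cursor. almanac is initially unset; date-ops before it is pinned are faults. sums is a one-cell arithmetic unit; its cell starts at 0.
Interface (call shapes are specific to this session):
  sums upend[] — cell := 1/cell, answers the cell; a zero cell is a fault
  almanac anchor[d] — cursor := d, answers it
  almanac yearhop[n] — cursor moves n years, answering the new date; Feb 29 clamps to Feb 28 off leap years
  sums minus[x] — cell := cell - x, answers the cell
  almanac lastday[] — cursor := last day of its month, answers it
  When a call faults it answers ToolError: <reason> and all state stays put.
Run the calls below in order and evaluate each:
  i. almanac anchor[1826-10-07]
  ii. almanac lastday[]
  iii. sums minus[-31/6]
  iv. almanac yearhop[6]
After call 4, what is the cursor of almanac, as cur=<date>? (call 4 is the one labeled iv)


Answer: cur=1832-10-31

Derivation:
// 1. almanac anchor(d=1826-10-07) == 1826-10-07
// 2. almanac lastday() == 1826-10-31
// 3. sums minus(x=-31/6) == 31/6
// 4. almanac yearhop(n=6) == 1832-10-31


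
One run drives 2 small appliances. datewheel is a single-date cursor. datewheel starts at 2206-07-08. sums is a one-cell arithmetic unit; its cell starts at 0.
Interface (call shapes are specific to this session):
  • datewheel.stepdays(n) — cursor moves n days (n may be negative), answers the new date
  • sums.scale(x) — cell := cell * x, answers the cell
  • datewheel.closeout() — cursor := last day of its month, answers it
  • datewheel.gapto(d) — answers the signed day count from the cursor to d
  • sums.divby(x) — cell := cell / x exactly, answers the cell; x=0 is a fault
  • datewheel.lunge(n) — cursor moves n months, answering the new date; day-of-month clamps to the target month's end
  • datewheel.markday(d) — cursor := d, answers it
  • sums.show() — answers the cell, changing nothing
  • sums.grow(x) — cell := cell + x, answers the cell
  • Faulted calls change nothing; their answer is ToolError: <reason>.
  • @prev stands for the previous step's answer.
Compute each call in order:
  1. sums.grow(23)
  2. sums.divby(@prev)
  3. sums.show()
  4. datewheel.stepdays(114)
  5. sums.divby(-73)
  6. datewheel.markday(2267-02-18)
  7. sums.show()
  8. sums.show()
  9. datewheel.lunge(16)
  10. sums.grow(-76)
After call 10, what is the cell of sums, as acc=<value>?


Answer: acc=-5549/73

Derivation:
·→ grow(x=23)
·← 23
·→ divby(x=@prev)
·← 1
·→ show()
·← 1
·→ stepdays(n=114)
·← 2206-10-30
·→ divby(x=-73)
·← -1/73
·→ markday(d=2267-02-18)
·← 2267-02-18
·→ show()
·← -1/73
·→ show()
·← -1/73
·→ lunge(n=16)
·← 2268-06-18
·→ grow(x=-76)
·← -5549/73


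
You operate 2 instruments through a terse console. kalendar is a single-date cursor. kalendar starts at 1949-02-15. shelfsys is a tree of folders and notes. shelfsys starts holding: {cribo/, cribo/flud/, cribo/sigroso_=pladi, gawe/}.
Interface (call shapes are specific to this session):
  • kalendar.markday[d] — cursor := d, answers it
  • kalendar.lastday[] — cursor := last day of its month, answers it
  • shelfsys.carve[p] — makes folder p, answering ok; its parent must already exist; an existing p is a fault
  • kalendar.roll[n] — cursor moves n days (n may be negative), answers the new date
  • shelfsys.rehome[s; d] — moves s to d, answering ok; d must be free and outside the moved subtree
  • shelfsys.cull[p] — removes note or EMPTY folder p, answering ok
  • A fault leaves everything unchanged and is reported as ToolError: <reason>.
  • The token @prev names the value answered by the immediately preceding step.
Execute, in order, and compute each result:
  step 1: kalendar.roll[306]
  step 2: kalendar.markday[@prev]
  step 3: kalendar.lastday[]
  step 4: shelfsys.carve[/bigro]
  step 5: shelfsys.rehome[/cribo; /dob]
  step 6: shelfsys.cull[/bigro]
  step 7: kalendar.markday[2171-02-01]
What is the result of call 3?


Act: kalendar.roll[n: 306]
Obs: 1949-12-18
Act: kalendar.markday[d: @prev]
Obs: 1949-12-18
Act: kalendar.lastday[]
Obs: 1949-12-31
Act: shelfsys.carve[p: /bigro]
Obs: ok
Act: shelfsys.rehome[s: /cribo; d: /dob]
Obs: ok
Act: shelfsys.cull[p: /bigro]
Obs: ok
Act: kalendar.markday[d: 2171-02-01]
Obs: 2171-02-01

Answer: 1949-12-31


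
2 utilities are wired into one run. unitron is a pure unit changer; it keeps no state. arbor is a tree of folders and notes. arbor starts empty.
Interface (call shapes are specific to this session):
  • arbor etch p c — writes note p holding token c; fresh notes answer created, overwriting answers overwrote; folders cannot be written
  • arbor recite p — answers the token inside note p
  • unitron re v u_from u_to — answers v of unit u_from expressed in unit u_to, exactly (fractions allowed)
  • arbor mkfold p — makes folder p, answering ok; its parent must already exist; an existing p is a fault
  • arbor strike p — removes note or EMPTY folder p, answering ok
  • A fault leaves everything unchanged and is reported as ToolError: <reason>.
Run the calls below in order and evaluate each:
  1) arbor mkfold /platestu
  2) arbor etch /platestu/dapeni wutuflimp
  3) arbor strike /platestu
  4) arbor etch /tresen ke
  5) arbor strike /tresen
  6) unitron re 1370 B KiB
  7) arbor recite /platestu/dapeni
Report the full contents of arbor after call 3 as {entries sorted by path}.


·→ arbor mkfold(/platestu)
·← ok
·→ arbor etch(/platestu/dapeni, wutuflimp)
·← created
·→ arbor strike(/platestu)
·← ToolError: not empty
·→ arbor etch(/tresen, ke)
·← created
·→ arbor strike(/tresen)
·← ok
·→ unitron re(1370, B, KiB)
·← 685/512
·→ arbor recite(/platestu/dapeni)
·← wutuflimp

Answer: {platestu/, platestu/dapeni=wutuflimp}


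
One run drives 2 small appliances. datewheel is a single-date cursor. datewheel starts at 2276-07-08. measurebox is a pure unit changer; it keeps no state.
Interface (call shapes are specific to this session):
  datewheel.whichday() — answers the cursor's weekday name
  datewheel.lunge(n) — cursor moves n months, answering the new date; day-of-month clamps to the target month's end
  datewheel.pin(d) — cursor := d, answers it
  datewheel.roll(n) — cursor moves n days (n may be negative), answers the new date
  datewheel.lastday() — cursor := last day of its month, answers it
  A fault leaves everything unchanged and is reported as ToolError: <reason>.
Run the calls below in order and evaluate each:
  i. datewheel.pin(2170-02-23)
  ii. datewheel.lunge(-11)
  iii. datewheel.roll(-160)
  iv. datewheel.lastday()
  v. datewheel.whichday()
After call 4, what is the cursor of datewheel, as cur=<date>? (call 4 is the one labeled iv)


Now I run datewheel.pin(2170-02-23), → 2170-02-23.
I run datewheel.lunge(-11), → 2169-03-23.
Now I run datewheel.roll(-160), → 2168-10-14.
I try datewheel.lastday(), and observe 2168-10-31.
I try datewheel.whichday(), giving Monday.

Answer: cur=2168-10-31


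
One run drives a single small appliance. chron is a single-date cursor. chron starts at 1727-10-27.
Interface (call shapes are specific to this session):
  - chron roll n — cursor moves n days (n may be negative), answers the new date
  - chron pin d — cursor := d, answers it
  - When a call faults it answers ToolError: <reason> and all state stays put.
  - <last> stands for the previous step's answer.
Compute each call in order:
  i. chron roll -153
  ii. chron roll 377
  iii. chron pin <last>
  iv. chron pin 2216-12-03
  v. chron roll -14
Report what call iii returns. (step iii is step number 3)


Do: chron roll[n='-153']
See: 1727-05-27
Do: chron roll[n='377']
See: 1728-06-07
Do: chron pin[d='<last>']
See: 1728-06-07
Do: chron pin[d='2216-12-03']
See: 2216-12-03
Do: chron roll[n='-14']
See: 2216-11-19

Answer: 1728-06-07


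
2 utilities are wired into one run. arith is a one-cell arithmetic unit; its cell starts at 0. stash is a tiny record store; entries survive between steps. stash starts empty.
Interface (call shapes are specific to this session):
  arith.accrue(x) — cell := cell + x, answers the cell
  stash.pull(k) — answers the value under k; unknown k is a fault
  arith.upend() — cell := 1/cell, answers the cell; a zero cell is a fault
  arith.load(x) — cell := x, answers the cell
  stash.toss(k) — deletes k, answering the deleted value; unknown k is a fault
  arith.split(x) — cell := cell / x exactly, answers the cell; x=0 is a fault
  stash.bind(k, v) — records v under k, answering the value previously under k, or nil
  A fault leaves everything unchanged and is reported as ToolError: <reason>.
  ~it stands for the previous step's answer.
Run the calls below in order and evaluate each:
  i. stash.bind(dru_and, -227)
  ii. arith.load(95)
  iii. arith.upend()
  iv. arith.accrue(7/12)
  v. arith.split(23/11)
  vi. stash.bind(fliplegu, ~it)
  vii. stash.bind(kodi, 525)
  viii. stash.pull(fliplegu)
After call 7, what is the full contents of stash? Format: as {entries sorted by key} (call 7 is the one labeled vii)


;; stash.bind(k: dru_and, v: -227) == nil
;; arith.load(x: 95) == 95
;; arith.upend() == 1/95
;; arith.accrue(x: 7/12) == 677/1140
;; arith.split(x: 23/11) == 7447/26220
;; stash.bind(k: fliplegu, v: ~it) == nil
;; stash.bind(k: kodi, v: 525) == nil
;; stash.pull(k: fliplegu) == 7447/26220

Answer: {dru_and=-227, fliplegu=7447/26220, kodi=525}
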